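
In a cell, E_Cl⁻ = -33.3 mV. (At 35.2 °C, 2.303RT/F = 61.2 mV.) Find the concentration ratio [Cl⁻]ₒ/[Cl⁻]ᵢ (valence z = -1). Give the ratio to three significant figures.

log₁₀([out]/[in]) = E·z/(61.2) = -33.3 × -1 / 61.2 = 0.5441
[out]/[in] = 10^(0.5441) = 3.5

3.50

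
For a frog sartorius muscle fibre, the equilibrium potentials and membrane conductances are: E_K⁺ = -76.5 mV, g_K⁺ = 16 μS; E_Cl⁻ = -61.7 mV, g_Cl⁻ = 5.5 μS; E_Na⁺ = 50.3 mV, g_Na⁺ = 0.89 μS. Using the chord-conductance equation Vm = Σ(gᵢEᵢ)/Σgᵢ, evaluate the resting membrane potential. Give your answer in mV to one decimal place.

Σ gᵢEᵢ = 16·(-76.5) + 5.5·(-61.7) + 0.89·(50.3) = -1518.58
Σ gᵢ = 16 + 5.5 + 0.89 = 22.39
Vm = -1518.58 / 22.39 = -67.82 mV

-67.8 mV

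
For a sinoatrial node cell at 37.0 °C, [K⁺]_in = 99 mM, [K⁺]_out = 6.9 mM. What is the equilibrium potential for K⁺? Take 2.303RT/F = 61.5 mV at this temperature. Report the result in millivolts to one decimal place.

-71.1 mV

E = (61.5/z) · log₁₀([K⁺]_out/[K⁺]_in) with z = +1.
= (61.5/1) · log₁₀(6.9/99) = 61.50 · log₁₀(0.0697)
= 61.50 · (-1.1568) = -71.14 mV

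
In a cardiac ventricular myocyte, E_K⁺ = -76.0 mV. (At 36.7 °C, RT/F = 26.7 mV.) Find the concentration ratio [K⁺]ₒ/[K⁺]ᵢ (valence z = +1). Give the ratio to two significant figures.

ln([out]/[in]) = E·z/(26.7) = -76.0 × 1 / 26.7 = -2.8464
[out]/[in] = e^(-2.8464) = 0.05805

0.058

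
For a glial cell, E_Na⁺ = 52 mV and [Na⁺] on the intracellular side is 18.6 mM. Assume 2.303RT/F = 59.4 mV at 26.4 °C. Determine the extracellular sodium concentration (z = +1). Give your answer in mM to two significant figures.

140 mM

Nernst: E = (59.4/1) · log₁₀([out]/[in]), so log₁₀([out]/[in]) = 52.0 × 1 / 59.4 = 0.8754.
[out]/[in] = 10^(0.8754) = 7.506.
[out] = 7.506 × 18.6 = 139.6 mM.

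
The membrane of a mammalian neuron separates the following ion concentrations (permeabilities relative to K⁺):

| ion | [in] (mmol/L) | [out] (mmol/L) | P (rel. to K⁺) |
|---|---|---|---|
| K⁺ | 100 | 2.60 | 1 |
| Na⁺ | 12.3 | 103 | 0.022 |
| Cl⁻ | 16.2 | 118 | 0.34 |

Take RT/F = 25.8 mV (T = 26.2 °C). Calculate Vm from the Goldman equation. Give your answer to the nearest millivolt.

Vm = 25.8 · ln[(Σ P·[cation]ₒ + Σ P·[anion]ᵢ) / (Σ P·[cation]ᵢ + Σ P·[anion]ₒ)]
Numerator = 1×2.60 + 0.022×103 + 0.34×16.2 = 10.37
Denominator = 1×100 + 0.022×12.3 + 0.34×118 = 140.4
Vm = 25.8 · ln(0.073894) = 25.8 × (-2.6051) = -67.21 mV

-67 mV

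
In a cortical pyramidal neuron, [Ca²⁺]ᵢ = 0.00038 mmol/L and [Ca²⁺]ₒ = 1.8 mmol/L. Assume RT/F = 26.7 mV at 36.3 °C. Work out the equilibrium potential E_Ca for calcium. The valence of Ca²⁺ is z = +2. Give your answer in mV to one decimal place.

E = (26.7/z) · ln([Ca²⁺]_out/[Ca²⁺]_in) with z = +2.
= (26.7/2) · ln(1.8/0.00038) = 13.35 · ln(4737)
= 13.35 · (8.4631) = 112.98 mV

113.0 mV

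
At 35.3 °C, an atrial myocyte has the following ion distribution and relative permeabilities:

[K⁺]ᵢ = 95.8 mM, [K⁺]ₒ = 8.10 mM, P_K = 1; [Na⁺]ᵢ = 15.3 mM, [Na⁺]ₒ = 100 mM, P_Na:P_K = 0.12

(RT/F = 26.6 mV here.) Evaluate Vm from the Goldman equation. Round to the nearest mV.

Vm = 26.6 · ln[(Σ P·[cation]ₒ + Σ P·[anion]ᵢ) / (Σ P·[cation]ᵢ + Σ P·[anion]ₒ)]
Numerator = 1×8.10 + 0.12×100 = 20.1
Denominator = 1×95.8 + 0.12×15.3 = 97.64
Vm = 26.6 · ln(0.20587) = 26.6 × (-1.5805) = -42.04 mV

-42 mV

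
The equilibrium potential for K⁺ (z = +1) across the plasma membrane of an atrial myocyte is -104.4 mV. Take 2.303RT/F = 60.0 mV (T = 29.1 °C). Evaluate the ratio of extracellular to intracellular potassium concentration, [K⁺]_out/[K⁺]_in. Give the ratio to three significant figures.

log₁₀([out]/[in]) = E·z/(60.0) = -104.4 × 1 / 60.0 = -1.7400
[out]/[in] = 10^(-1.7400) = 0.0182

0.0182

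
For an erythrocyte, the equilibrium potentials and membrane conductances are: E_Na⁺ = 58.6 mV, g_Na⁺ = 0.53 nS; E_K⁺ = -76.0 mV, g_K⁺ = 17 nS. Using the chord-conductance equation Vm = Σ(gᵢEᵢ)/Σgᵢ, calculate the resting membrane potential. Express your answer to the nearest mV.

-72 mV

Σ gᵢEᵢ = 0.53·(58.6) + 17·(-76.0) = -1260.94
Σ gᵢ = 0.53 + 17 = 17.53
Vm = -1260.94 / 17.53 = -71.93 mV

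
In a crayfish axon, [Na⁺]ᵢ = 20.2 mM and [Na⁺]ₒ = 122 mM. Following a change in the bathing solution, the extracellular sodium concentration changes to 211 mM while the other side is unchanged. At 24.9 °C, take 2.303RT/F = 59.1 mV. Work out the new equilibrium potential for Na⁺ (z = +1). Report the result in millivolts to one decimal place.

After the shift: [Na⁺]_out = 211, [Na⁺]_in = 20.2 mM.
E_new = (59.1/1)·log₁₀(211/20.2) = 59.10 · (1.0189) = 60.22 mV

60.2 mV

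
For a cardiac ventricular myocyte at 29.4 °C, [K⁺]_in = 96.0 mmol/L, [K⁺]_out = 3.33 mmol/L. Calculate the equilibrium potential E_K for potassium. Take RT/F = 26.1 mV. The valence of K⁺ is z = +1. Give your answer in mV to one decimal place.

-87.7 mV

E = (26.1/z) · ln([K⁺]_out/[K⁺]_in) with z = +1.
= (26.1/1) · ln(3.33/96.0) = 26.10 · ln(0.03469)
= 26.10 · (-3.3614) = -87.73 mV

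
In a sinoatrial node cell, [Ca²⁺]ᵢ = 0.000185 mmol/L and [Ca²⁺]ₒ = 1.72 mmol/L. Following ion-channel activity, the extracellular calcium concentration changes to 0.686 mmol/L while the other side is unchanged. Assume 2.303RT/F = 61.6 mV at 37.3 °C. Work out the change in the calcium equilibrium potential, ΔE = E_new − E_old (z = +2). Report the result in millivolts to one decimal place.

-12.3 mV

E_old = (61.6/2)·log₁₀(1.72/0.000185) = 122.23 mV
E_new = (61.6/2)·log₁₀(0.686/0.000185) = 109.93 mV
ΔE = 109.93 − (122.23) = -12.30 mV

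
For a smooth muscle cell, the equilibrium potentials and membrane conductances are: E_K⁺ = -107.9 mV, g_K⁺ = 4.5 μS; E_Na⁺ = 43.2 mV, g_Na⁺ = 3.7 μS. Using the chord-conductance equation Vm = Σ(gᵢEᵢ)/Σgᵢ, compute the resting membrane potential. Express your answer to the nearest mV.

Σ gᵢEᵢ = 4.5·(-107.9) + 3.7·(43.2) = -325.71
Σ gᵢ = 4.5 + 3.7 = 8.2
Vm = -325.71 / 8.2 = -39.72 mV

-40 mV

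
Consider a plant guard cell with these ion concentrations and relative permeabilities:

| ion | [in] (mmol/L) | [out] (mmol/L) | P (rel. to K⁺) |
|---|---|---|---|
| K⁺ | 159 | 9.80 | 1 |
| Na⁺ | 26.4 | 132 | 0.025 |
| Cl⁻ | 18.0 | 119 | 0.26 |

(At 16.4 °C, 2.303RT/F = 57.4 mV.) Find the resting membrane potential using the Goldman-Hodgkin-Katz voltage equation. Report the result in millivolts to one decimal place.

Vm = 57.4 · log₁₀[(Σ P·[cation]ₒ + Σ P·[anion]ᵢ) / (Σ P·[cation]ᵢ + Σ P·[anion]ₒ)]
Numerator = 1×9.80 + 0.025×132 + 0.26×18.0 = 17.78
Denominator = 1×159 + 0.025×26.4 + 0.26×119 = 190.6
Vm = 57.4 · log₁₀(0.093284) = 57.4 × (-1.0302) = -59.13 mV

-59.1 mV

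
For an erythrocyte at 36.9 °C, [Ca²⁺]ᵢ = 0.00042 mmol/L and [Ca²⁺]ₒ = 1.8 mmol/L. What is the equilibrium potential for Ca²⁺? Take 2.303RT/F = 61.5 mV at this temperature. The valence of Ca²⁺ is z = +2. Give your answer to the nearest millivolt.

E = (61.5/z) · log₁₀([Ca²⁺]_out/[Ca²⁺]_in) with z = +2.
= (61.5/2) · log₁₀(1.8/0.00042) = 30.75 · log₁₀(4286)
= 30.75 · (3.6320) = 111.68 mV

112 mV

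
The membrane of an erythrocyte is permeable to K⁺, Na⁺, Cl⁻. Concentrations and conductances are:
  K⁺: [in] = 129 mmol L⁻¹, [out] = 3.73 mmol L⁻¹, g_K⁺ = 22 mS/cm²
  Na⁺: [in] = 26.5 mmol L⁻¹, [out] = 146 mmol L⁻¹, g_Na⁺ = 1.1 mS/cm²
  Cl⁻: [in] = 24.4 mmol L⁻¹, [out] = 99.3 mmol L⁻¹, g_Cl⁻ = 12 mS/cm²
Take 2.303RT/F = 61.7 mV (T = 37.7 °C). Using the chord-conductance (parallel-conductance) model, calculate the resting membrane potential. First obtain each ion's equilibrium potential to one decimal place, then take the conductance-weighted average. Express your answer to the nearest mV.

E_K⁺ = (61.7/1)·log₁₀(3.73/129) = -94.9 mV
E_Na⁺ = (61.7/1)·log₁₀(146/26.5) = 45.7 mV
E_Cl⁻ = (61.7/-1)·log₁₀(99.3/24.4) = -37.6 mV
Vm = (Σ gᵢEᵢ)/(Σ gᵢ) = (22·-94.9 + 1.1·45.7 + 12·-37.6) / (22 + 1.1 + 12)
= -2488.73 / 35.1 = -70.90 mV

-71 mV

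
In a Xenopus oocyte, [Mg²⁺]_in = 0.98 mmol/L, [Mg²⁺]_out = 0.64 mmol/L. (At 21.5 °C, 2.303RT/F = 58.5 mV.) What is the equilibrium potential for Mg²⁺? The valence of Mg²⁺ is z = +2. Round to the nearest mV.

-5 mV

E = (58.5/z) · log₁₀([Mg²⁺]_out/[Mg²⁺]_in) with z = +2.
= (58.5/2) · log₁₀(0.64/0.98) = 29.25 · log₁₀(0.6531)
= 29.25 · (-0.1850) = -5.41 mV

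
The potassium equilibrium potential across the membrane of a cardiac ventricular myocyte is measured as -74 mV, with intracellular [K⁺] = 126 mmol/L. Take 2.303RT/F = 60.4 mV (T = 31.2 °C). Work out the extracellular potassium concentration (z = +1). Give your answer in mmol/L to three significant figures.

Nernst: E = (60.4/1) · log₁₀([out]/[in]), so log₁₀([out]/[in]) = -74.0 × 1 / 60.4 = -1.2252.
[out]/[in] = 10^(-1.2252) = 0.05954.
[out] = 0.05954 × 126 = 7.502 mmol/L.

7.50 mmol/L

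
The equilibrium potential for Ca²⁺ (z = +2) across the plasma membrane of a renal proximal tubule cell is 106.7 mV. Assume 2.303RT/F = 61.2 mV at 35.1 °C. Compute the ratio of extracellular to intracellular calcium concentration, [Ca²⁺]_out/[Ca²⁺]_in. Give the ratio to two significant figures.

3100

log₁₀([out]/[in]) = E·z/(61.2) = 106.7 × 2 / 61.2 = 3.4869
[out]/[in] = 10^(3.4869) = 3069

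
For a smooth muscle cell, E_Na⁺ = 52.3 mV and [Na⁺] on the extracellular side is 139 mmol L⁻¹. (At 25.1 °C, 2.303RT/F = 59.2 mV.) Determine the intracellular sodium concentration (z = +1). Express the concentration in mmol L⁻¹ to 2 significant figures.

18 mmol L⁻¹

Nernst: E = (59.2/1) · log₁₀([out]/[in]), so log₁₀([out]/[in]) = 52.3 × 1 / 59.2 = 0.8834.
[out]/[in] = 10^(0.8834) = 7.646.
[in] = 139 / 7.646 = 18.18 mmol L⁻¹.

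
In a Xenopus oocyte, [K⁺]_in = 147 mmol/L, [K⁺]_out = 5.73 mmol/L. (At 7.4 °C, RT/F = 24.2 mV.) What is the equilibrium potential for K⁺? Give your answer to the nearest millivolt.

-79 mV

E = (24.2/z) · ln([K⁺]_out/[K⁺]_in) with z = +1.
= (24.2/1) · ln(5.73/147) = 24.20 · ln(0.03898)
= 24.20 · (-3.2447) = -78.52 mV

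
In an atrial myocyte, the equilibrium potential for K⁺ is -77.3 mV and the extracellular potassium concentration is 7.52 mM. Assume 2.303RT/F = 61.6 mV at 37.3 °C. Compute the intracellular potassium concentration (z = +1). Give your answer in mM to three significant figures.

Nernst: E = (61.6/1) · log₁₀([out]/[in]), so log₁₀([out]/[in]) = -77.3 × 1 / 61.6 = -1.2549.
[out]/[in] = 10^(-1.2549) = 0.05561.
[in] = 7.52 / 0.05561 = 135.2 mM.

135 mM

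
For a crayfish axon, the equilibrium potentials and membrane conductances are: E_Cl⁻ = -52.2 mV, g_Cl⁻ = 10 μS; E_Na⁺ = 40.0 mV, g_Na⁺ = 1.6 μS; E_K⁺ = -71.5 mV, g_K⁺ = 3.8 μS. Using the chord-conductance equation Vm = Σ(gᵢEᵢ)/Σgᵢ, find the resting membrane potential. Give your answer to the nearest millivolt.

-47 mV

Σ gᵢEᵢ = 10·(-52.2) + 1.6·(40.0) + 3.8·(-71.5) = -729.70
Σ gᵢ = 10 + 1.6 + 3.8 = 15.4
Vm = -729.70 / 15.4 = -47.38 mV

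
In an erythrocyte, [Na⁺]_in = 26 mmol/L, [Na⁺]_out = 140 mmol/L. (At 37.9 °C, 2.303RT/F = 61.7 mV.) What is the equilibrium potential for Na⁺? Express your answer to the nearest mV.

45 mV

E = (61.7/z) · log₁₀([Na⁺]_out/[Na⁺]_in) with z = +1.
= (61.7/1) · log₁₀(140/26) = 61.70 · log₁₀(5.385)
= 61.70 · (0.7312) = 45.11 mV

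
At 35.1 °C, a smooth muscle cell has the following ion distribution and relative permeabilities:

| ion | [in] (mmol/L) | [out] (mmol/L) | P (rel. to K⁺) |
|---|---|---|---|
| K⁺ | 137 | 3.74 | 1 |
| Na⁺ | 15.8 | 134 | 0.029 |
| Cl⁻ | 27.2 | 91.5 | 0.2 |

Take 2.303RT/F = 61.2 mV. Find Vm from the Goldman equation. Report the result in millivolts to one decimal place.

Vm = 61.2 · log₁₀[(Σ P·[cation]ₒ + Σ P·[anion]ᵢ) / (Σ P·[cation]ᵢ + Σ P·[anion]ₒ)]
Numerator = 1×3.74 + 0.029×134 + 0.2×27.2 = 13.07
Denominator = 1×137 + 0.029×15.8 + 0.2×91.5 = 155.8
Vm = 61.2 · log₁₀(0.083886) = 61.2 × (-1.0763) = -65.87 mV

-65.9 mV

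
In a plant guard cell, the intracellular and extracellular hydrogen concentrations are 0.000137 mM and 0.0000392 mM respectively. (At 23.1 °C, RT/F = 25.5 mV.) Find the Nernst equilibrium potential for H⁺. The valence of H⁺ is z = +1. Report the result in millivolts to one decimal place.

-31.9 mV

E = (25.5/z) · ln([H⁺]_out/[H⁺]_in) with z = +1.
= (25.5/1) · ln(0.0000392/0.000137) = 25.50 · ln(0.2861)
= 25.50 · (-1.2513) = -31.91 mV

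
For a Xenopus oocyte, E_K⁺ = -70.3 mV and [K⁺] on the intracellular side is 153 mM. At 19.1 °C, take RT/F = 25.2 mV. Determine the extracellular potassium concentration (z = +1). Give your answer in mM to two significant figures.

9.4 mM

Nernst: E = (25.2/1) · ln([out]/[in]), so ln([out]/[in]) = -70.3 × 1 / 25.2 = -2.7897.
[out]/[in] = e^(-2.7897) = 0.06144.
[out] = 0.06144 × 153 = 9.4 mM.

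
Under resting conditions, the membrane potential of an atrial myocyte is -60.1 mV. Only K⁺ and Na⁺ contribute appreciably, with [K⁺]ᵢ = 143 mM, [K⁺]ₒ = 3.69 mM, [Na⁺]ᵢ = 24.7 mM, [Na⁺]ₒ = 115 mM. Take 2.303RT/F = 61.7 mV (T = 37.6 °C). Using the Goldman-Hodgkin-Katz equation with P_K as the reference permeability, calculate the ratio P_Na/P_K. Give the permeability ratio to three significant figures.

Let α = P_Na/P_K. GHK: Vm = 61.7·log₁₀[(Kₒ + α·Naₒ)/(Kᵢ + α·Naᵢ)].
10^(Vm/61.7) = 10^(-60.1/61.7) = 0.10615
So 0.10615·(Kᵢ + α·Naᵢ) = Kₒ + α·Naₒ → α = (0.10615·143.0 − 3.69) / (115.0 − 0.10615·24.7)
α = (15.18 − 3.69) / (115.0 − 2.622) = 11.49/112.4 = 0.1022

0.102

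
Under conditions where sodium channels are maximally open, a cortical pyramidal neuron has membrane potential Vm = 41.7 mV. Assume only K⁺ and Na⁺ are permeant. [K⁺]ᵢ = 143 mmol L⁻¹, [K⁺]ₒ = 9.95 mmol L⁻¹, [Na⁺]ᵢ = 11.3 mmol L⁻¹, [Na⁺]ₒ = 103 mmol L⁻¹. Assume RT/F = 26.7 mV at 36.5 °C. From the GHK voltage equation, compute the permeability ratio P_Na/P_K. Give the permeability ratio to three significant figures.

Let α = P_Na/P_K. GHK: Vm = 26.7·ln[(Kₒ + α·Naₒ)/(Kᵢ + α·Naᵢ)].
e^(Vm/26.7) = e^(41.7/26.7) = 4.7674
So 4.7674·(Kᵢ + α·Naᵢ) = Kₒ + α·Naₒ → α = (4.7674·143.0 − 9.95) / (103.0 − 4.7674·11.3)
α = (681.7 − 9.95) / (103.0 − 53.87) = 671.8/49.13 = 13.67

13.7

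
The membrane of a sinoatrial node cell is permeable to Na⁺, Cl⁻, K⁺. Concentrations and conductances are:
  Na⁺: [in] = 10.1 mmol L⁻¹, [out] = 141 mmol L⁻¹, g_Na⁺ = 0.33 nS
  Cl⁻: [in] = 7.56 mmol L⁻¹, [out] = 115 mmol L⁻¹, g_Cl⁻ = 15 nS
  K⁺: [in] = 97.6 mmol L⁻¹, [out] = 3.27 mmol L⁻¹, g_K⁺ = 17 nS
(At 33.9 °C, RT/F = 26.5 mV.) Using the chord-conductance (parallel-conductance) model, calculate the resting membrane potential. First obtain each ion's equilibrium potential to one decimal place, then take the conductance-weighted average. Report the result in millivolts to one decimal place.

E_Na⁺ = (26.5/1)·ln(141/10.1) = 69.9 mV
E_Cl⁻ = (26.5/-1)·ln(115/7.56) = -72.1 mV
E_K⁺ = (26.5/1)·ln(3.27/97.6) = -90.0 mV
Vm = (Σ gᵢEᵢ)/(Σ gᵢ) = (0.33·69.9 + 15·-72.1 + 17·-90.0) / (0.33 + 15 + 17)
= -2588.43 / 32.33 = -80.06 mV

-80.1 mV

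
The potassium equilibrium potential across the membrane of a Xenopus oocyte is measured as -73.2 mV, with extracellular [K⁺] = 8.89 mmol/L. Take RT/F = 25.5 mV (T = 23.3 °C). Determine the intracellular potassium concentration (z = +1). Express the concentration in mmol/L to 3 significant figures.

157 mmol/L

Nernst: E = (25.5/1) · ln([out]/[in]), so ln([out]/[in]) = -73.2 × 1 / 25.5 = -2.8706.
[out]/[in] = e^(-2.8706) = 0.05667.
[in] = 8.89 / 0.05667 = 156.9 mmol/L.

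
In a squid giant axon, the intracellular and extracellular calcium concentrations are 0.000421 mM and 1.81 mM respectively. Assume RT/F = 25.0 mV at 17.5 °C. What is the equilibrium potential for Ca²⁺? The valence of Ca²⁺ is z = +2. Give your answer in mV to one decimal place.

104.6 mV

E = (25.0/z) · ln([Ca²⁺]_out/[Ca²⁺]_in) with z = +2.
= (25.0/2) · ln(1.81/0.000421) = 12.50 · ln(4299)
= 12.50 · (8.3662) = 104.58 mV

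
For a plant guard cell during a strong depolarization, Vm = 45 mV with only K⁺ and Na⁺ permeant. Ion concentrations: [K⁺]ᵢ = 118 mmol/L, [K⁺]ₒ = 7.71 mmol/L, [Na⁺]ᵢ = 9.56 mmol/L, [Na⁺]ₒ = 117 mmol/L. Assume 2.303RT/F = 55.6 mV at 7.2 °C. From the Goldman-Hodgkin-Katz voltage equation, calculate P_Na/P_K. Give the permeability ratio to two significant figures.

Let α = P_Na/P_K. GHK: Vm = 55.6·log₁₀[(Kₒ + α·Naₒ)/(Kᵢ + α·Naᵢ)].
10^(Vm/55.6) = 10^(45.0/55.6) = 6.4469
So 6.4469·(Kᵢ + α·Naᵢ) = Kₒ + α·Naₒ → α = (6.4469·118.0 − 7.71) / (117.0 − 6.4469·9.56)
α = (760.7 − 7.71) / (117.0 − 61.63) = 753/55.37 = 13.6

14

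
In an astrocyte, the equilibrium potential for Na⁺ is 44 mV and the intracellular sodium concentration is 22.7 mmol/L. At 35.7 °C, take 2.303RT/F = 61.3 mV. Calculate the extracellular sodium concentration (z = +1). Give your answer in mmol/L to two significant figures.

120 mmol/L

Nernst: E = (61.3/1) · log₁₀([out]/[in]), so log₁₀([out]/[in]) = 44.0 × 1 / 61.3 = 0.7178.
[out]/[in] = 10^(0.7178) = 5.221.
[out] = 5.221 × 22.7 = 118.5 mmol/L.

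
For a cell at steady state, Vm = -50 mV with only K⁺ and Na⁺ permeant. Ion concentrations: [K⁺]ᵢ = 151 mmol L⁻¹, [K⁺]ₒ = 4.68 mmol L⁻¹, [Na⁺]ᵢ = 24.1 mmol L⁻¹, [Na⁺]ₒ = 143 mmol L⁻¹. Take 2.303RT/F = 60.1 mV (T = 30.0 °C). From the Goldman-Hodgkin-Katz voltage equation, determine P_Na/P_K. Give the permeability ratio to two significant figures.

Let α = P_Na/P_K. GHK: Vm = 60.1·log₁₀[(Kₒ + α·Naₒ)/(Kᵢ + α·Naᵢ)].
10^(Vm/60.1) = 10^(-50.0/60.1) = 0.14725
So 0.14725·(Kᵢ + α·Naᵢ) = Kₒ + α·Naₒ → α = (0.14725·151.0 − 4.68) / (143.0 − 0.14725·24.1)
α = (22.23 − 4.68) / (143.0 − 3.549) = 17.55/139.5 = 0.1259

0.13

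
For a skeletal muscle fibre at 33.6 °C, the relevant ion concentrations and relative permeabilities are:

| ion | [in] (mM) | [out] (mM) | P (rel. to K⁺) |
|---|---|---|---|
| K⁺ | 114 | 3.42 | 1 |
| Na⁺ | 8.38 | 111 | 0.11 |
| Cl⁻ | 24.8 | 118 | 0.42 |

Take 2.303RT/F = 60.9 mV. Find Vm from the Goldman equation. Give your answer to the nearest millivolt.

-49 mV

Vm = 60.9 · log₁₀[(Σ P·[cation]ₒ + Σ P·[anion]ᵢ) / (Σ P·[cation]ᵢ + Σ P·[anion]ₒ)]
Numerator = 1×3.42 + 0.11×111 + 0.42×24.8 = 26.05
Denominator = 1×114 + 0.11×8.38 + 0.42×118 = 164.5
Vm = 60.9 · log₁₀(0.15835) = 60.9 × (-0.8004) = -48.74 mV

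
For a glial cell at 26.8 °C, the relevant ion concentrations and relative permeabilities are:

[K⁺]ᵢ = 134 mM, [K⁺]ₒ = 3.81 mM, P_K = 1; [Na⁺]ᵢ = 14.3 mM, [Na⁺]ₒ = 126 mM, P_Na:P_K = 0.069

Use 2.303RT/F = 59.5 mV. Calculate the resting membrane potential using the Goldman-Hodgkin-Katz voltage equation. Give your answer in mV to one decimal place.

-61.5 mV

Vm = 59.5 · log₁₀[(Σ P·[cation]ₒ + Σ P·[anion]ᵢ) / (Σ P·[cation]ᵢ + Σ P·[anion]ₒ)]
Numerator = 1×3.81 + 0.069×126 = 12.5
Denominator = 1×134 + 0.069×14.3 = 135
Vm = 59.5 · log₁₀(0.092631) = 59.5 × (-1.0332) = -61.48 mV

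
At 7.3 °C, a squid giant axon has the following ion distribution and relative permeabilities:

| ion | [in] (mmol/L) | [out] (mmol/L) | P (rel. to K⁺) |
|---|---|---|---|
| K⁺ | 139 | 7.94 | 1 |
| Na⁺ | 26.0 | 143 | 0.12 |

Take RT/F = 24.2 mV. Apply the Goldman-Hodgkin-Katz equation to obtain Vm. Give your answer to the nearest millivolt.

-42 mV

Vm = 24.2 · ln[(Σ P·[cation]ₒ + Σ P·[anion]ᵢ) / (Σ P·[cation]ᵢ + Σ P·[anion]ₒ)]
Numerator = 1×7.94 + 0.12×143 = 25.1
Denominator = 1×139 + 0.12×26.0 = 142.1
Vm = 24.2 · ln(0.17661) = 24.2 × (-1.7338) = -41.96 mV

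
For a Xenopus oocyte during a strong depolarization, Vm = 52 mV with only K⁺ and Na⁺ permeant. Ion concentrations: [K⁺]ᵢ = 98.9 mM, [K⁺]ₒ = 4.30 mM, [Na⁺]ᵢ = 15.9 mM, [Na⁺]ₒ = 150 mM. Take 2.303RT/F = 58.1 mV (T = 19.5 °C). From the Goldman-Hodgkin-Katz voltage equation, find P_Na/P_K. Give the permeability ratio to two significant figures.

Let α = P_Na/P_K. GHK: Vm = 58.1·log₁₀[(Kₒ + α·Naₒ)/(Kᵢ + α·Naᵢ)].
10^(Vm/58.1) = 10^(52.0/58.1) = 7.8525
So 7.8525·(Kᵢ + α·Naᵢ) = Kₒ + α·Naₒ → α = (7.8525·98.9 − 4.3) / (150.0 − 7.8525·15.9)
α = (776.6 − 4.3) / (150.0 − 124.9) = 772.3/25.15 = 30.71

31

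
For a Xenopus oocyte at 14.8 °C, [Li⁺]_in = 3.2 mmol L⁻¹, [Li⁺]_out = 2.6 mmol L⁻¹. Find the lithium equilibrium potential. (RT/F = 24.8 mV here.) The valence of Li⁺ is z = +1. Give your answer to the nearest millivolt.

E = (24.8/z) · ln([Li⁺]_out/[Li⁺]_in) with z = +1.
= (24.8/1) · ln(2.6/3.2) = 24.80 · ln(0.8125)
= 24.80 · (-0.2076) = -5.15 mV

-5 mV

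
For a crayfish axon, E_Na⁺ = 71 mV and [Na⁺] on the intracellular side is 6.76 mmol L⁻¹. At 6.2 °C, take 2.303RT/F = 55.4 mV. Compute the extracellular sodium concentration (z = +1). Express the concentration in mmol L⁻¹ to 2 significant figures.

Nernst: E = (55.4/1) · log₁₀([out]/[in]), so log₁₀([out]/[in]) = 71.0 × 1 / 55.4 = 1.2816.
[out]/[in] = 10^(1.2816) = 19.12.
[out] = 19.12 × 6.76 = 129.3 mmol L⁻¹.

130 mmol L⁻¹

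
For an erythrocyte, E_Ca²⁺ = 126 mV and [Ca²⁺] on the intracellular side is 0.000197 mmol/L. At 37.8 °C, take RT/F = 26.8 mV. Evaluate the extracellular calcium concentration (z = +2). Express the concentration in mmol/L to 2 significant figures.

2.4 mmol/L

Nernst: E = (26.8/2) · ln([out]/[in]), so ln([out]/[in]) = 126.0 × 2 / 26.8 = 9.4030.
[out]/[in] = e^(9.4030) = 1.212e+04.
[out] = 1.212e+04 × 0.000197 = 2.389 mmol/L.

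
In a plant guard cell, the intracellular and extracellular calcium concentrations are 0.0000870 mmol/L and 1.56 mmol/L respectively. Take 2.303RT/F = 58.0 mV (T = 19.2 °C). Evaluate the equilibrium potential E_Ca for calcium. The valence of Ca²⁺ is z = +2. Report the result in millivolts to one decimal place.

123.4 mV

E = (58.0/z) · log₁₀([Ca²⁺]_out/[Ca²⁺]_in) with z = +2.
= (58.0/2) · log₁₀(1.56/0.0000870) = 29.00 · log₁₀(1.793e+04)
= 29.00 · (4.2536) = 123.35 mV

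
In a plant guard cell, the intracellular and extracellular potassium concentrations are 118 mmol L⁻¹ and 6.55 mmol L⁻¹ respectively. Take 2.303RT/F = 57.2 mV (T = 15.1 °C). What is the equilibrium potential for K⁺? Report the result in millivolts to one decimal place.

E = (57.2/z) · log₁₀([K⁺]_out/[K⁺]_in) with z = +1.
= (57.2/1) · log₁₀(6.55/118) = 57.20 · log₁₀(0.05551)
= 57.20 · (-1.2556) = -71.82 mV

-71.8 mV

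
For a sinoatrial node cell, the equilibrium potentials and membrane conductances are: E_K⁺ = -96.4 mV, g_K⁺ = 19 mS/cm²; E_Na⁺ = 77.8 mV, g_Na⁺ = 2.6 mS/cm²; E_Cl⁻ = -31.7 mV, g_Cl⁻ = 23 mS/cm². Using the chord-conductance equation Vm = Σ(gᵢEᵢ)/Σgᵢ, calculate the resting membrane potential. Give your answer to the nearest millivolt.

Σ gᵢEᵢ = 19·(-96.4) + 2.6·(77.8) + 23·(-31.7) = -2358.42
Σ gᵢ = 19 + 2.6 + 23 = 44.6
Vm = -2358.42 / 44.6 = -52.88 mV

-53 mV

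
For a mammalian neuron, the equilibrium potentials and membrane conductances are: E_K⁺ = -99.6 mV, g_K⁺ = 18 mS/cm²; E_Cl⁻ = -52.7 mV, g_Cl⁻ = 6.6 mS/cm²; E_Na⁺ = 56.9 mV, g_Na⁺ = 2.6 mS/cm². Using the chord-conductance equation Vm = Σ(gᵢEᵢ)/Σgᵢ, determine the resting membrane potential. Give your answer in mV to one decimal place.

Σ gᵢEᵢ = 18·(-99.6) + 6.6·(-52.7) + 2.6·(56.9) = -1992.68
Σ gᵢ = 18 + 6.6 + 2.6 = 27.2
Vm = -1992.68 / 27.2 = -73.26 mV

-73.3 mV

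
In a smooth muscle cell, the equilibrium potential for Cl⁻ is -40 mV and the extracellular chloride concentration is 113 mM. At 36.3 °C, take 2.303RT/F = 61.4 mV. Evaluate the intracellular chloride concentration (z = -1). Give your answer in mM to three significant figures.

Nernst: E = (61.4/-1) · log₁₀([out]/[in]), so log₁₀([out]/[in]) = -40.0 × -1 / 61.4 = 0.6515.
[out]/[in] = 10^(0.6515) = 4.482.
[in] = 113 / 4.482 = 25.21 mM.

25.2 mM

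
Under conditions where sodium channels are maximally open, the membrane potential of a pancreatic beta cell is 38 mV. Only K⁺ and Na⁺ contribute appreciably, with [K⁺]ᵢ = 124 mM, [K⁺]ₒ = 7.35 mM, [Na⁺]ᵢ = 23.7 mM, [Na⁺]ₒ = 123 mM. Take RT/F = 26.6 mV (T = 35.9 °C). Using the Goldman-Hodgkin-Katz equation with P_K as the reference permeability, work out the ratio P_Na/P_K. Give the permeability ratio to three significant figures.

Let α = P_Na/P_K. GHK: Vm = 26.6·ln[(Kₒ + α·Naₒ)/(Kᵢ + α·Naᵢ)].
e^(Vm/26.6) = e^(38.0/26.6) = 4.1727
So 4.1727·(Kᵢ + α·Naᵢ) = Kₒ + α·Naₒ → α = (4.1727·124.0 − 7.35) / (123.0 − 4.1727·23.7)
α = (517.4 − 7.35) / (123.0 − 98.89) = 510.1/24.11 = 21.16

21.2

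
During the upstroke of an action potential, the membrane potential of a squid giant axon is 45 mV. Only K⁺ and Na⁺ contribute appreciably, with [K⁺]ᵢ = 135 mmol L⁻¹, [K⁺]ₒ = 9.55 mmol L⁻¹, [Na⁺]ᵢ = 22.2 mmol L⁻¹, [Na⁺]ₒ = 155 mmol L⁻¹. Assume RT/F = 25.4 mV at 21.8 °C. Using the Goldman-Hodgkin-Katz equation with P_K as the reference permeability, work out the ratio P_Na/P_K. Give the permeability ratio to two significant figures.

32

Let α = P_Na/P_K. GHK: Vm = 25.4·ln[(Kₒ + α·Naₒ)/(Kᵢ + α·Naᵢ)].
e^(Vm/25.4) = e^(45.0/25.4) = 5.8806
So 5.8806·(Kᵢ + α·Naᵢ) = Kₒ + α·Naₒ → α = (5.8806·135.0 − 9.55) / (155.0 − 5.8806·22.2)
α = (793.9 − 9.55) / (155.0 − 130.5) = 784.3/24.45 = 32.08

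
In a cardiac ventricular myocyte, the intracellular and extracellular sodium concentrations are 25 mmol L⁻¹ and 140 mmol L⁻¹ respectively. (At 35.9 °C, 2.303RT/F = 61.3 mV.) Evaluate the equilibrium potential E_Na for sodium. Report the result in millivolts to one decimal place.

45.9 mV

E = (61.3/z) · log₁₀([Na⁺]_out/[Na⁺]_in) with z = +1.
= (61.3/1) · log₁₀(140/25) = 61.30 · log₁₀(5.6)
= 61.30 · (0.7482) = 45.86 mV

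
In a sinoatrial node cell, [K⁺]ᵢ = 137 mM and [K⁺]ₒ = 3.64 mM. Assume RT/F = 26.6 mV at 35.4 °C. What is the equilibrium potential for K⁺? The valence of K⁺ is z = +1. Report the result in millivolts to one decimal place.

E = (26.6/z) · ln([K⁺]_out/[K⁺]_in) with z = +1.
= (26.6/1) · ln(3.64/137) = 26.60 · ln(0.02657)
= 26.60 · (-3.6280) = -96.50 mV

-96.5 mV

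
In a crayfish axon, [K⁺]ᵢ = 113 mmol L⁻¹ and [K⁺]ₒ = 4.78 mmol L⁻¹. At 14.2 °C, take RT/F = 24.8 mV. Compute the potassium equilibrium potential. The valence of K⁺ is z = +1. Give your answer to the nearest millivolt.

-78 mV

E = (24.8/z) · ln([K⁺]_out/[K⁺]_in) with z = +1.
= (24.8/1) · ln(4.78/113) = 24.80 · ln(0.0423)
= 24.80 · (-3.1629) = -78.44 mV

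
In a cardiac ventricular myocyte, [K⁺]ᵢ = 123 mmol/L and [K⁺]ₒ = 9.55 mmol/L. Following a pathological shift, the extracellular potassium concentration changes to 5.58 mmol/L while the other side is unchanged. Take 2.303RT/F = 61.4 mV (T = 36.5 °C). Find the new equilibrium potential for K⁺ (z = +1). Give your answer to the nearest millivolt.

After the shift: [K⁺]_out = 5.58, [K⁺]_in = 123 mmol/L.
E_new = (61.4/1)·log₁₀(5.58/123) = 61.40 · (-1.3433) = -82.48 mV

-82 mV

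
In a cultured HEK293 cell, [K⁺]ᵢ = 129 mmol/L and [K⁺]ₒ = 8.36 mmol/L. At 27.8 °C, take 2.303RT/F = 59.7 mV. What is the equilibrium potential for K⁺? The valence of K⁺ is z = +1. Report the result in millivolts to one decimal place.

-70.9 mV

E = (59.7/z) · log₁₀([K⁺]_out/[K⁺]_in) with z = +1.
= (59.7/1) · log₁₀(8.36/129) = 59.70 · log₁₀(0.06481)
= 59.70 · (-1.1884) = -70.95 mV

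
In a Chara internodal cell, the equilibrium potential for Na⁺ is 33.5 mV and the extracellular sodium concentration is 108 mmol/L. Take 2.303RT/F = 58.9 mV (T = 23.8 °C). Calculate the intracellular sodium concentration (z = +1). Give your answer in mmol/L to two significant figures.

29 mmol/L

Nernst: E = (58.9/1) · log₁₀([out]/[in]), so log₁₀([out]/[in]) = 33.5 × 1 / 58.9 = 0.5688.
[out]/[in] = 10^(0.5688) = 3.705.
[in] = 108 / 3.705 = 29.15 mmol/L.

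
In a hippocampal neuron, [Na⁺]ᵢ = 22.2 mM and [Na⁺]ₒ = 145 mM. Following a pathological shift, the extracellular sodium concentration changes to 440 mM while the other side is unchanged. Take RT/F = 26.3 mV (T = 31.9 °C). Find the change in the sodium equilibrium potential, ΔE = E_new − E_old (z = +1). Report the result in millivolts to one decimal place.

E_old = (26.3/1)·ln(145/22.2) = 49.36 mV
E_new = (26.3/1)·ln(440/22.2) = 78.55 mV
ΔE = 78.55 − (49.36) = 29.19 mV

29.2 mV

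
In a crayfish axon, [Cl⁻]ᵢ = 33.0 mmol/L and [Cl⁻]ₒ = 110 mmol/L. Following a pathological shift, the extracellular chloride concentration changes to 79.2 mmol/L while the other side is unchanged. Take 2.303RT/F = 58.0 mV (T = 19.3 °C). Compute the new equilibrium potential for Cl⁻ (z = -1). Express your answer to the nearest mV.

After the shift: [Cl⁻]_out = 79.2, [Cl⁻]_in = 33.0 mmol/L.
E_new = (58.0/-1)·log₁₀(79.2/33.0) = -58.00 · (0.3802) = -22.05 mV

-22 mV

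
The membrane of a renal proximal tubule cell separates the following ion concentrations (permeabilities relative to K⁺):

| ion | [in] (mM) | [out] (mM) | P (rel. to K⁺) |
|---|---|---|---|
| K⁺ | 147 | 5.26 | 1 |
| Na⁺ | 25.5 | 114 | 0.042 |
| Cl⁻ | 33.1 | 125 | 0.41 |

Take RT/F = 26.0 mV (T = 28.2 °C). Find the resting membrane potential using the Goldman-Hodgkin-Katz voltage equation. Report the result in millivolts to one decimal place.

Vm = 26.0 · ln[(Σ P·[cation]ₒ + Σ P·[anion]ᵢ) / (Σ P·[cation]ᵢ + Σ P·[anion]ₒ)]
Numerator = 1×5.26 + 0.042×114 + 0.41×33.1 = 23.62
Denominator = 1×147 + 0.042×25.5 + 0.41×125 = 199.3
Vm = 26.0 · ln(0.1185) = 26.0 × (-2.1329) = -55.45 mV

-55.5 mV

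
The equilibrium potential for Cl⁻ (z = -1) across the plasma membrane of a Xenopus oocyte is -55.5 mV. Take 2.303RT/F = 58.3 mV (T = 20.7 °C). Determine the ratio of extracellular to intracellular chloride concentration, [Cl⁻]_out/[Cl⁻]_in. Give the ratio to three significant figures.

8.95

log₁₀([out]/[in]) = E·z/(58.3) = -55.5 × -1 / 58.3 = 0.9520
[out]/[in] = 10^(0.9520) = 8.953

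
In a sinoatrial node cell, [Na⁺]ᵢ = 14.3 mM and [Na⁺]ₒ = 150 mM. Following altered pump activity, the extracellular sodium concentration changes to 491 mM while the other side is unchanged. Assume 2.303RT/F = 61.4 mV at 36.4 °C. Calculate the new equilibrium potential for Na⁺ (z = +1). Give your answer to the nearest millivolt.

94 mV

After the shift: [Na⁺]_out = 491, [Na⁺]_in = 14.3 mM.
E_new = (61.4/1)·log₁₀(491/14.3) = 61.40 · (1.5357) = 94.29 mV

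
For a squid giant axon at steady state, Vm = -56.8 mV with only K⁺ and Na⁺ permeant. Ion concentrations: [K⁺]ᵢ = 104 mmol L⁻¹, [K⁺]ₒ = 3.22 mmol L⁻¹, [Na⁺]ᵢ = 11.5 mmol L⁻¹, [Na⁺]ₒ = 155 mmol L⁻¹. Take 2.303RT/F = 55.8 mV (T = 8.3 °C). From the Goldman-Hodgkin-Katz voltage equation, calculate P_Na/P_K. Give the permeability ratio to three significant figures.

0.0439

Let α = P_Na/P_K. GHK: Vm = 55.8·log₁₀[(Kₒ + α·Naₒ)/(Kᵢ + α·Naᵢ)].
10^(Vm/55.8) = 10^(-56.8/55.8) = 0.095957
So 0.095957·(Kᵢ + α·Naᵢ) = Kₒ + α·Naₒ → α = (0.095957·104.0 − 3.22) / (155.0 − 0.095957·11.5)
α = (9.98 − 3.22) / (155.0 − 1.104) = 6.76/153.9 = 0.04392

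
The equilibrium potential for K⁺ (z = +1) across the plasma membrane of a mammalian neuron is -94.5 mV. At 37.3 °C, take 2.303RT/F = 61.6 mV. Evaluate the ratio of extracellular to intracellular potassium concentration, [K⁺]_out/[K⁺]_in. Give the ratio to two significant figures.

log₁₀([out]/[in]) = E·z/(61.6) = -94.5 × 1 / 61.6 = -1.5341
[out]/[in] = 10^(-1.5341) = 0.02924

0.029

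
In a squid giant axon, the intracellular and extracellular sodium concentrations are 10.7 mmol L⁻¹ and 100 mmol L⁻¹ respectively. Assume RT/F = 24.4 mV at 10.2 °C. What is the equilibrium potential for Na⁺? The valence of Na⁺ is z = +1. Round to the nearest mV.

55 mV

E = (24.4/z) · ln([Na⁺]_out/[Na⁺]_in) with z = +1.
= (24.4/1) · ln(100/10.7) = 24.40 · ln(9.346)
= 24.40 · (2.2349) = 54.53 mV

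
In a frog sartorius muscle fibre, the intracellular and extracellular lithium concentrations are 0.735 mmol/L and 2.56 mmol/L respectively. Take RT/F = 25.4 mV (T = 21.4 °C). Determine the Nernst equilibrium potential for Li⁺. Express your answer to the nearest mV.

E = (25.4/z) · ln([Li⁺]_out/[Li⁺]_in) with z = +1.
= (25.4/1) · ln(2.56/0.735) = 25.40 · ln(3.483)
= 25.40 · (1.2479) = 31.70 mV

32 mV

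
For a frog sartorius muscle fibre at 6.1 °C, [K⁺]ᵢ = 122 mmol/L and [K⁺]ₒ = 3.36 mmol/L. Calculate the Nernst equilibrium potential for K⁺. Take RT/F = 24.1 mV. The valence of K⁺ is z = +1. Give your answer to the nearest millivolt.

-87 mV

E = (24.1/z) · ln([K⁺]_out/[K⁺]_in) with z = +1.
= (24.1/1) · ln(3.36/122) = 24.10 · ln(0.02754)
= 24.10 · (-3.5921) = -86.57 mV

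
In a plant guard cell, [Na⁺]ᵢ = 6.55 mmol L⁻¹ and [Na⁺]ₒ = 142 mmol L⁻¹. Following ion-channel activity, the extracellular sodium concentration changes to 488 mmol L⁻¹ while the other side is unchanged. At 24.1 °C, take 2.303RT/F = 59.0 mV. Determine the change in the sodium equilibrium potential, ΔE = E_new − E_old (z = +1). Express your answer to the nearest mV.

E_old = (59.0/1)·log₁₀(142/6.55) = 78.83 mV
E_new = (59.0/1)·log₁₀(488/6.55) = 110.46 mV
ΔE = 110.46 − (78.83) = 31.63 mV

32 mV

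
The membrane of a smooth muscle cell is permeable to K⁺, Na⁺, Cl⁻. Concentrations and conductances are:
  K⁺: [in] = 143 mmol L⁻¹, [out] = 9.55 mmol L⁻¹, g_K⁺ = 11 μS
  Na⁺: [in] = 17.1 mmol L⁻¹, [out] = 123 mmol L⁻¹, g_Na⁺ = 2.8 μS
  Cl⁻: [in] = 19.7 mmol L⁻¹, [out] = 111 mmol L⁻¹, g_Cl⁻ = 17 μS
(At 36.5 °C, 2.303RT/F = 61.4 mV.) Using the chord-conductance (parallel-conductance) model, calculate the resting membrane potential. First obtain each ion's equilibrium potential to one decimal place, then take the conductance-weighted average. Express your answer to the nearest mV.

-46 mV

E_K⁺ = (61.4/1)·log₁₀(9.55/143) = -72.2 mV
E_Na⁺ = (61.4/1)·log₁₀(123/17.1) = 52.6 mV
E_Cl⁻ = (61.4/-1)·log₁₀(111/19.7) = -46.1 mV
Vm = (Σ gᵢEᵢ)/(Σ gᵢ) = (11·-72.2 + 2.8·52.6 + 17·-46.1) / (11 + 2.8 + 17)
= -1430.62 / 30.8 = -46.45 mV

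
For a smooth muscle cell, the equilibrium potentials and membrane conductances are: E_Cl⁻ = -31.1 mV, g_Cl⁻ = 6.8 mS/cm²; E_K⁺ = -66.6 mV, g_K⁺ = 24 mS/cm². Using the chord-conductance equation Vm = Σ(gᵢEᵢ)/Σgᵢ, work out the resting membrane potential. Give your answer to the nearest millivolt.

-59 mV

Σ gᵢEᵢ = 6.8·(-31.1) + 24·(-66.6) = -1809.88
Σ gᵢ = 6.8 + 24 = 30.8
Vm = -1809.88 / 30.8 = -58.76 mV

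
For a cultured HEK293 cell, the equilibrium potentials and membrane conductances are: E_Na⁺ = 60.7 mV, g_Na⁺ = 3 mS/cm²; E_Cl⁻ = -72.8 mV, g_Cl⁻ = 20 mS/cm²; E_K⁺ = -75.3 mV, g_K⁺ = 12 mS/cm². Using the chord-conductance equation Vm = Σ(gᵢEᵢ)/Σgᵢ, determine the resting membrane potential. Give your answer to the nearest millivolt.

Σ gᵢEᵢ = 3·(60.7) + 20·(-72.8) + 12·(-75.3) = -2177.50
Σ gᵢ = 3 + 20 + 12 = 35
Vm = -2177.50 / 35 = -62.21 mV

-62 mV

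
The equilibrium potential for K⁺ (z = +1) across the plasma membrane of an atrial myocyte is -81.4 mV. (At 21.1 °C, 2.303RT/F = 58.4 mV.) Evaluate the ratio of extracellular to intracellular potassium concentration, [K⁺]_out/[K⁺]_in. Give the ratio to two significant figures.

log₁₀([out]/[in]) = E·z/(58.4) = -81.4 × 1 / 58.4 = -1.3938
[out]/[in] = 10^(-1.3938) = 0.04038

0.040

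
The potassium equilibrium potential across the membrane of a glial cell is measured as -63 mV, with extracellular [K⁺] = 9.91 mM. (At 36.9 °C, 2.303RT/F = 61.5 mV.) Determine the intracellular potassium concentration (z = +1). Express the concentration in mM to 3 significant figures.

Nernst: E = (61.5/1) · log₁₀([out]/[in]), so log₁₀([out]/[in]) = -63.0 × 1 / 61.5 = -1.0244.
[out]/[in] = 10^(-1.0244) = 0.09454.
[in] = 9.91 / 0.09454 = 104.8 mM.

105 mM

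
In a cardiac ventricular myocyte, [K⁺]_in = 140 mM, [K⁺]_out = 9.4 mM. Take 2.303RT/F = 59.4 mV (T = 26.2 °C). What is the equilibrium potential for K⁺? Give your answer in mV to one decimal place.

E = (59.4/z) · log₁₀([K⁺]_out/[K⁺]_in) with z = +1.
= (59.4/1) · log₁₀(9.4/140) = 59.40 · log₁₀(0.06714)
= 59.40 · (-1.1730) = -69.68 mV

-69.7 mV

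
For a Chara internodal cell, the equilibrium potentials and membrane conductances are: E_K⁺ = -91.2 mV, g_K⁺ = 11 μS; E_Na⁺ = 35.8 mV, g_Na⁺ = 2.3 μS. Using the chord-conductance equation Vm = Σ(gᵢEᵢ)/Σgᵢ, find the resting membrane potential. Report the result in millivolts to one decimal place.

-69.2 mV

Σ gᵢEᵢ = 11·(-91.2) + 2.3·(35.8) = -920.86
Σ gᵢ = 11 + 2.3 = 13.3
Vm = -920.86 / 13.3 = -69.24 mV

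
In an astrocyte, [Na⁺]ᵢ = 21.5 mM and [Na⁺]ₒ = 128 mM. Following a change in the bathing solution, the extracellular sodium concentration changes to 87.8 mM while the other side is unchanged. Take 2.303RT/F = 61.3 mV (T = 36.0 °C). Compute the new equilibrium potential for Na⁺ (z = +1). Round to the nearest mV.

After the shift: [Na⁺]_out = 87.8, [Na⁺]_in = 21.5 mM.
E_new = (61.3/1)·log₁₀(87.8/21.5) = 61.30 · (0.6111) = 37.46 mV

37 mV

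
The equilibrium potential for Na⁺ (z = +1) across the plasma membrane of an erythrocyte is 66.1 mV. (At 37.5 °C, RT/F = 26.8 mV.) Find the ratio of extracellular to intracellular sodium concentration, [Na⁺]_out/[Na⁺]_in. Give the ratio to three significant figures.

11.8

ln([out]/[in]) = E·z/(26.8) = 66.1 × 1 / 26.8 = 2.4664
[out]/[in] = e^(2.4664) = 11.78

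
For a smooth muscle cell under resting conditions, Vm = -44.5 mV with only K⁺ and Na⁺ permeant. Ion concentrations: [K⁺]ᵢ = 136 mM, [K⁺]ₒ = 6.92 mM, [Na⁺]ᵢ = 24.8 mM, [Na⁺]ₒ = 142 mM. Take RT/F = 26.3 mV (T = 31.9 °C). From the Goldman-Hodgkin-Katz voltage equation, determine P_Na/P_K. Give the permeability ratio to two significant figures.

Let α = P_Na/P_K. GHK: Vm = 26.3·ln[(Kₒ + α·Naₒ)/(Kᵢ + α·Naᵢ)].
e^(Vm/26.3) = e^(-44.5/26.3) = 0.18415
So 0.18415·(Kᵢ + α·Naᵢ) = Kₒ + α·Naₒ → α = (0.18415·136.0 − 6.92) / (142.0 − 0.18415·24.8)
α = (25.04 − 6.92) / (142.0 − 4.567) = 18.12/137.4 = 0.1319

0.13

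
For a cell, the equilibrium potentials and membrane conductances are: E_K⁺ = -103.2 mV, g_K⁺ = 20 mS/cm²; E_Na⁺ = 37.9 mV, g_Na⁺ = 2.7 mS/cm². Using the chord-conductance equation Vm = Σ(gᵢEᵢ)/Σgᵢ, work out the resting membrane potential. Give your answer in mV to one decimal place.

-86.4 mV

Σ gᵢEᵢ = 20·(-103.2) + 2.7·(37.9) = -1961.67
Σ gᵢ = 20 + 2.7 = 22.7
Vm = -1961.67 / 22.7 = -86.42 mV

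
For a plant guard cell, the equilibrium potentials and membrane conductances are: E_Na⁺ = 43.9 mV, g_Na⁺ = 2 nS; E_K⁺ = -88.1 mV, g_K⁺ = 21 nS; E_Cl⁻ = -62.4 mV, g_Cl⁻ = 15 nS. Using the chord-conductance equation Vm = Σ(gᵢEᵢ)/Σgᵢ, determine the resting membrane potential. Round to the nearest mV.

-71 mV

Σ gᵢEᵢ = 2·(43.9) + 21·(-88.1) + 15·(-62.4) = -2698.30
Σ gᵢ = 2 + 21 + 15 = 38
Vm = -2698.30 / 38 = -71.01 mV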